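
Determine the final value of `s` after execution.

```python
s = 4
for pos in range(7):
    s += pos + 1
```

Let's trace through this code step by step.

Initialize: s = 4
Entering loop: for pos in range(7):

After execution: s = 32
32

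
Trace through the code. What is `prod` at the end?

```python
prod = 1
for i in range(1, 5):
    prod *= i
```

Let's trace through this code step by step.

Initialize: prod = 1
Entering loop: for i in range(1, 5):

After execution: prod = 24
24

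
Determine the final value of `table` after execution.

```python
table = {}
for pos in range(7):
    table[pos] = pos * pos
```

Let's trace through this code step by step.

Initialize: table = {}
Entering loop: for pos in range(7):

After execution: table = {0: 0, 1: 1, 2: 4, 3: 9, 4: 16, 5: 25, 6: 36}
{0: 0, 1: 1, 2: 4, 3: 9, 4: 16, 5: 25, 6: 36}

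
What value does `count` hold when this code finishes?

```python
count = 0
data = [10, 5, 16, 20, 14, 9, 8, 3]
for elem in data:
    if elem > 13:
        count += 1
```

Let's trace through this code step by step.

Initialize: count = 0
Initialize: data = [10, 5, 16, 20, 14, 9, 8, 3]
Entering loop: for elem in data:

After execution: count = 3
3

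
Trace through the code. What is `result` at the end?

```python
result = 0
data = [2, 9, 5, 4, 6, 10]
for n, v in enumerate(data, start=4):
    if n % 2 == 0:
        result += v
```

Let's trace through this code step by step.

Initialize: result = 0
Initialize: data = [2, 9, 5, 4, 6, 10]
Entering loop: for n, v in enumerate(data, start=4):

After execution: result = 13
13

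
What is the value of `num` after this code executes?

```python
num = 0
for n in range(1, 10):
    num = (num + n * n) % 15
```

Let's trace through this code step by step.

Initialize: num = 0
Entering loop: for n in range(1, 10):

After execution: num = 0
0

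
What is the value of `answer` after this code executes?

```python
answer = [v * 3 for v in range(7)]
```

Let's trace through this code step by step.

Initialize: answer = [v * 3 for v in range(7)]

After execution: answer = [0, 3, 6, 9, 12, 15, 18]
[0, 3, 6, 9, 12, 15, 18]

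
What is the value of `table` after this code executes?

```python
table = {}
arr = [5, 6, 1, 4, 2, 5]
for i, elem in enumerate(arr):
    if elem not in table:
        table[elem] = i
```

Let's trace through this code step by step.

Initialize: table = {}
Initialize: arr = [5, 6, 1, 4, 2, 5]
Entering loop: for i, elem in enumerate(arr):

After execution: table = {5: 0, 6: 1, 1: 2, 4: 3, 2: 4}
{5: 0, 6: 1, 1: 2, 4: 3, 2: 4}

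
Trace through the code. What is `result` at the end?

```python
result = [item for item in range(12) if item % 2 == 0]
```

Let's trace through this code step by step.

Initialize: result = [item for item in range(12) if item % 2 == 0]

After execution: result = [0, 2, 4, 6, 8, 10]
[0, 2, 4, 6, 8, 10]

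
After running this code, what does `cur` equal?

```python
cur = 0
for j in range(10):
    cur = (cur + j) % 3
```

Let's trace through this code step by step.

Initialize: cur = 0
Entering loop: for j in range(10):

After execution: cur = 0
0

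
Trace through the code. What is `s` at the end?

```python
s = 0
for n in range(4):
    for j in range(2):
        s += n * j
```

Let's trace through this code step by step.

Initialize: s = 0
Entering loop: for n in range(4):

After execution: s = 6
6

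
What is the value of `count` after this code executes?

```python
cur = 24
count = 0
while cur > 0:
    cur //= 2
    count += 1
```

Let's trace through this code step by step.

Initialize: cur = 24
Initialize: count = 0
Entering loop: while cur > 0:

After execution: count = 5
5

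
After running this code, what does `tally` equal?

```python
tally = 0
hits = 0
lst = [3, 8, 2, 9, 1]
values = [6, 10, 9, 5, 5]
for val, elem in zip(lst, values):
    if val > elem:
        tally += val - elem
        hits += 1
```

Let's trace through this code step by step.

Initialize: tally = 0
Initialize: hits = 0
Initialize: lst = [3, 8, 2, 9, 1]
Initialize: values = [6, 10, 9, 5, 5]
Entering loop: for val, elem in zip(lst, values):

After execution: tally = 4
4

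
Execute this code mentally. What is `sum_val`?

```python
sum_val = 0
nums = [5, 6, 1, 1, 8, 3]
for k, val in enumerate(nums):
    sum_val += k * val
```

Let's trace through this code step by step.

Initialize: sum_val = 0
Initialize: nums = [5, 6, 1, 1, 8, 3]
Entering loop: for k, val in enumerate(nums):

After execution: sum_val = 58
58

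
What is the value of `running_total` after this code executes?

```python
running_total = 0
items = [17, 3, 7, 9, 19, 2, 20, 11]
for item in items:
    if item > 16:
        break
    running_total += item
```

Let's trace through this code step by step.

Initialize: running_total = 0
Initialize: items = [17, 3, 7, 9, 19, 2, 20, 11]
Entering loop: for item in items:

After execution: running_total = 0
0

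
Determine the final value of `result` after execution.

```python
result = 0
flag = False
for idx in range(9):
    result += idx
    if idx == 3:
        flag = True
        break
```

Let's trace through this code step by step.

Initialize: result = 0
Initialize: flag = False
Entering loop: for idx in range(9):

After execution: result = 6
6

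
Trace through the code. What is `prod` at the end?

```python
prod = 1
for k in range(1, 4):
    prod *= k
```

Let's trace through this code step by step.

Initialize: prod = 1
Entering loop: for k in range(1, 4):

After execution: prod = 6
6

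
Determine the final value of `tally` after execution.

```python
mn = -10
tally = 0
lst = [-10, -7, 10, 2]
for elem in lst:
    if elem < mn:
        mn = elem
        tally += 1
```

Let's trace through this code step by step.

Initialize: mn = -10
Initialize: tally = 0
Initialize: lst = [-10, -7, 10, 2]
Entering loop: for elem in lst:

After execution: tally = 0
0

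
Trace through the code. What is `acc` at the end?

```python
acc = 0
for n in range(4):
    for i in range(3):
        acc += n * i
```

Let's trace through this code step by step.

Initialize: acc = 0
Entering loop: for n in range(4):

After execution: acc = 18
18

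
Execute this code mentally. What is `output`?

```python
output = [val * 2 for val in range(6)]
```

Let's trace through this code step by step.

Initialize: output = [val * 2 for val in range(6)]

After execution: output = [0, 2, 4, 6, 8, 10]
[0, 2, 4, 6, 8, 10]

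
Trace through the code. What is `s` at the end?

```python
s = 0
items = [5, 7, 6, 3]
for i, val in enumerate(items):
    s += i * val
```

Let's trace through this code step by step.

Initialize: s = 0
Initialize: items = [5, 7, 6, 3]
Entering loop: for i, val in enumerate(items):

After execution: s = 28
28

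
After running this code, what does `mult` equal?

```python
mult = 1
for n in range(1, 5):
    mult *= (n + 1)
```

Let's trace through this code step by step.

Initialize: mult = 1
Entering loop: for n in range(1, 5):

After execution: mult = 120
120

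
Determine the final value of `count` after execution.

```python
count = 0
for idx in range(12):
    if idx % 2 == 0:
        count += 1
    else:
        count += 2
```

Let's trace through this code step by step.

Initialize: count = 0
Entering loop: for idx in range(12):

After execution: count = 18
18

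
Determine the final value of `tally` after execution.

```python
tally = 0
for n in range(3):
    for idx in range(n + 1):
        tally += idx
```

Let's trace through this code step by step.

Initialize: tally = 0
Entering loop: for n in range(3):

After execution: tally = 4
4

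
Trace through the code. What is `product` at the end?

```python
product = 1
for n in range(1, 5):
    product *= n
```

Let's trace through this code step by step.

Initialize: product = 1
Entering loop: for n in range(1, 5):

After execution: product = 24
24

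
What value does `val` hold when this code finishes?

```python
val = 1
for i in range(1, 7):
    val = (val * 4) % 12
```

Let's trace through this code step by step.

Initialize: val = 1
Entering loop: for i in range(1, 7):

After execution: val = 4
4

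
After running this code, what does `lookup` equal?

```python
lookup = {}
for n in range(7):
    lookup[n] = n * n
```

Let's trace through this code step by step.

Initialize: lookup = {}
Entering loop: for n in range(7):

After execution: lookup = {0: 0, 1: 1, 2: 4, 3: 9, 4: 16, 5: 25, 6: 36}
{0: 0, 1: 1, 2: 4, 3: 9, 4: 16, 5: 25, 6: 36}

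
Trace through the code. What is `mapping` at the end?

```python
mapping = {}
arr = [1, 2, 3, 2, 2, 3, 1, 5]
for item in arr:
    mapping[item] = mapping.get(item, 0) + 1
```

Let's trace through this code step by step.

Initialize: mapping = {}
Initialize: arr = [1, 2, 3, 2, 2, 3, 1, 5]
Entering loop: for item in arr:

After execution: mapping = {1: 2, 2: 3, 3: 2, 5: 1}
{1: 2, 2: 3, 3: 2, 5: 1}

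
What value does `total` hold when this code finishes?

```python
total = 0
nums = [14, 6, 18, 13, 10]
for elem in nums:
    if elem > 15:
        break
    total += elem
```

Let's trace through this code step by step.

Initialize: total = 0
Initialize: nums = [14, 6, 18, 13, 10]
Entering loop: for elem in nums:

After execution: total = 20
20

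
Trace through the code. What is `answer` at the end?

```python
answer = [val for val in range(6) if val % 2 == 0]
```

Let's trace through this code step by step.

Initialize: answer = [val for val in range(6) if val % 2 == 0]

After execution: answer = [0, 2, 4]
[0, 2, 4]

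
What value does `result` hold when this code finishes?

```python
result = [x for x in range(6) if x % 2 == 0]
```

Let's trace through this code step by step.

Initialize: result = [x for x in range(6) if x % 2 == 0]

After execution: result = [0, 2, 4]
[0, 2, 4]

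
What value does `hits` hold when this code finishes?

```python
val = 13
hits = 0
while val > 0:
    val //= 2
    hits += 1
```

Let's trace through this code step by step.

Initialize: val = 13
Initialize: hits = 0
Entering loop: while val > 0:

After execution: hits = 4
4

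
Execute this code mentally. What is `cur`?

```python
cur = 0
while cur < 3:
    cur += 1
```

Let's trace through this code step by step.

Initialize: cur = 0
Entering loop: while cur < 3:

After execution: cur = 3
3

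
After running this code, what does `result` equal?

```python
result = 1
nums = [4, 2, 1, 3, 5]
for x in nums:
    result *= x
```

Let's trace through this code step by step.

Initialize: result = 1
Initialize: nums = [4, 2, 1, 3, 5]
Entering loop: for x in nums:

After execution: result = 120
120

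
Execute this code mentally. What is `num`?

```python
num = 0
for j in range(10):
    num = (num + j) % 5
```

Let's trace through this code step by step.

Initialize: num = 0
Entering loop: for j in range(10):

After execution: num = 0
0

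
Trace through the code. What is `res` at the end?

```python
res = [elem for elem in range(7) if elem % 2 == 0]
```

Let's trace through this code step by step.

Initialize: res = [elem for elem in range(7) if elem % 2 == 0]

After execution: res = [0, 2, 4, 6]
[0, 2, 4, 6]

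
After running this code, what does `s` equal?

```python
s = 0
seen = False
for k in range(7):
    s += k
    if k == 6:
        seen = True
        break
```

Let's trace through this code step by step.

Initialize: s = 0
Initialize: seen = False
Entering loop: for k in range(7):

After execution: s = 21
21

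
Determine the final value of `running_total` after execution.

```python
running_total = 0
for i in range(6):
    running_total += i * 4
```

Let's trace through this code step by step.

Initialize: running_total = 0
Entering loop: for i in range(6):

After execution: running_total = 60
60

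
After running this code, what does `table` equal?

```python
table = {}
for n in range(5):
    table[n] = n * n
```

Let's trace through this code step by step.

Initialize: table = {}
Entering loop: for n in range(5):

After execution: table = {0: 0, 1: 1, 2: 4, 3: 9, 4: 16}
{0: 0, 1: 1, 2: 4, 3: 9, 4: 16}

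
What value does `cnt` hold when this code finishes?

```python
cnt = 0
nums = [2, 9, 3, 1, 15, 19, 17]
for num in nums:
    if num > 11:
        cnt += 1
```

Let's trace through this code step by step.

Initialize: cnt = 0
Initialize: nums = [2, 9, 3, 1, 15, 19, 17]
Entering loop: for num in nums:

After execution: cnt = 3
3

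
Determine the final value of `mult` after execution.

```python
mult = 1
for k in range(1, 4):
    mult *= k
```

Let's trace through this code step by step.

Initialize: mult = 1
Entering loop: for k in range(1, 4):

After execution: mult = 6
6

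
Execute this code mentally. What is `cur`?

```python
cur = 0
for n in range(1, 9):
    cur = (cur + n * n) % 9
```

Let's trace through this code step by step.

Initialize: cur = 0
Entering loop: for n in range(1, 9):

After execution: cur = 6
6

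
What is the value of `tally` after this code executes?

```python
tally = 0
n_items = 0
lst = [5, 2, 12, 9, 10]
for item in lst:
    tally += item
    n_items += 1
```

Let's trace through this code step by step.

Initialize: tally = 0
Initialize: n_items = 0
Initialize: lst = [5, 2, 12, 9, 10]
Entering loop: for item in lst:

After execution: tally = 38
38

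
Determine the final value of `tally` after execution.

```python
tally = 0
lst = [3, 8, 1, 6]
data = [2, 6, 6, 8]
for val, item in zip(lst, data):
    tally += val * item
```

Let's trace through this code step by step.

Initialize: tally = 0
Initialize: lst = [3, 8, 1, 6]
Initialize: data = [2, 6, 6, 8]
Entering loop: for val, item in zip(lst, data):

After execution: tally = 108
108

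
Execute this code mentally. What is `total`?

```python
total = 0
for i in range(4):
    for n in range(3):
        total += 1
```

Let's trace through this code step by step.

Initialize: total = 0
Entering loop: for i in range(4):

After execution: total = 12
12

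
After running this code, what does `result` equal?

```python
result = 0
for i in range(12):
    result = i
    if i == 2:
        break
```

Let's trace through this code step by step.

Initialize: result = 0
Entering loop: for i in range(12):

After execution: result = 2
2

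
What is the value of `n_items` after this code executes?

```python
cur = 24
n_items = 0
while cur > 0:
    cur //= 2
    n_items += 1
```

Let's trace through this code step by step.

Initialize: cur = 24
Initialize: n_items = 0
Entering loop: while cur > 0:

After execution: n_items = 5
5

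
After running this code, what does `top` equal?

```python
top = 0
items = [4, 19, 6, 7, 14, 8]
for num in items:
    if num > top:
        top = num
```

Let's trace through this code step by step.

Initialize: top = 0
Initialize: items = [4, 19, 6, 7, 14, 8]
Entering loop: for num in items:

After execution: top = 19
19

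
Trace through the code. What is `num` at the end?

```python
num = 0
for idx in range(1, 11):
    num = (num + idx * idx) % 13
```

Let's trace through this code step by step.

Initialize: num = 0
Entering loop: for idx in range(1, 11):

After execution: num = 8
8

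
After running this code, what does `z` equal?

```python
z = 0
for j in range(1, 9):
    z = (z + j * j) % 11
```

Let's trace through this code step by step.

Initialize: z = 0
Entering loop: for j in range(1, 9):

After execution: z = 6
6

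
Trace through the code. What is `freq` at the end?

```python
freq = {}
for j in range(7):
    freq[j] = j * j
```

Let's trace through this code step by step.

Initialize: freq = {}
Entering loop: for j in range(7):

After execution: freq = {0: 0, 1: 1, 2: 4, 3: 9, 4: 16, 5: 25, 6: 36}
{0: 0, 1: 1, 2: 4, 3: 9, 4: 16, 5: 25, 6: 36}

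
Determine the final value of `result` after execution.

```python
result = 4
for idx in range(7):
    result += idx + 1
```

Let's trace through this code step by step.

Initialize: result = 4
Entering loop: for idx in range(7):

After execution: result = 32
32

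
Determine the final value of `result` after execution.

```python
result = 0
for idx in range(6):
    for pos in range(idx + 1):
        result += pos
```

Let's trace through this code step by step.

Initialize: result = 0
Entering loop: for idx in range(6):

After execution: result = 35
35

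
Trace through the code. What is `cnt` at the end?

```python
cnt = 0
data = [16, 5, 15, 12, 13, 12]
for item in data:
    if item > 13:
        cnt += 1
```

Let's trace through this code step by step.

Initialize: cnt = 0
Initialize: data = [16, 5, 15, 12, 13, 12]
Entering loop: for item in data:

After execution: cnt = 2
2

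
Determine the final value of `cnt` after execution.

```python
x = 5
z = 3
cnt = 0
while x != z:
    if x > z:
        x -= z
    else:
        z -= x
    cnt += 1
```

Let's trace through this code step by step.

Initialize: x = 5
Initialize: z = 3
Initialize: cnt = 0
Entering loop: while x != z:

After execution: cnt = 3
3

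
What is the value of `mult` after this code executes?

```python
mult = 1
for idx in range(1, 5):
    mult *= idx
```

Let's trace through this code step by step.

Initialize: mult = 1
Entering loop: for idx in range(1, 5):

After execution: mult = 24
24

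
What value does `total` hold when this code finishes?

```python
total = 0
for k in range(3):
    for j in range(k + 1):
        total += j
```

Let's trace through this code step by step.

Initialize: total = 0
Entering loop: for k in range(3):

After execution: total = 4
4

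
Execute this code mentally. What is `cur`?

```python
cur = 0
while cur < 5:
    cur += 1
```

Let's trace through this code step by step.

Initialize: cur = 0
Entering loop: while cur < 5:

After execution: cur = 5
5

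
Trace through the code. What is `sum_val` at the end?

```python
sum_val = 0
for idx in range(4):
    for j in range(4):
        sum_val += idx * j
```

Let's trace through this code step by step.

Initialize: sum_val = 0
Entering loop: for idx in range(4):

After execution: sum_val = 36
36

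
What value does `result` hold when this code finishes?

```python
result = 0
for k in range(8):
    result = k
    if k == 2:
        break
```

Let's trace through this code step by step.

Initialize: result = 0
Entering loop: for k in range(8):

After execution: result = 2
2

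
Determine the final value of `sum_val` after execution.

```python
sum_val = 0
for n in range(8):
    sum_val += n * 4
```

Let's trace through this code step by step.

Initialize: sum_val = 0
Entering loop: for n in range(8):

After execution: sum_val = 112
112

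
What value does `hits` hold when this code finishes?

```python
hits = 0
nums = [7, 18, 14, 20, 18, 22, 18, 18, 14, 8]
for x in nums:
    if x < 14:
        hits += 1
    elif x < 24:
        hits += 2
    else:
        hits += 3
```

Let's trace through this code step by step.

Initialize: hits = 0
Initialize: nums = [7, 18, 14, 20, 18, 22, 18, 18, 14, 8]
Entering loop: for x in nums:

After execution: hits = 18
18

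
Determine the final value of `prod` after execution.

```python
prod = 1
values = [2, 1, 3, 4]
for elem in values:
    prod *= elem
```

Let's trace through this code step by step.

Initialize: prod = 1
Initialize: values = [2, 1, 3, 4]
Entering loop: for elem in values:

After execution: prod = 24
24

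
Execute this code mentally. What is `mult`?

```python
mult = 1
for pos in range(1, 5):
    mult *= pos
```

Let's trace through this code step by step.

Initialize: mult = 1
Entering loop: for pos in range(1, 5):

After execution: mult = 24
24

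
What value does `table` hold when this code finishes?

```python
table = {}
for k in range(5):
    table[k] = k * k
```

Let's trace through this code step by step.

Initialize: table = {}
Entering loop: for k in range(5):

After execution: table = {0: 0, 1: 1, 2: 4, 3: 9, 4: 16}
{0: 0, 1: 1, 2: 4, 3: 9, 4: 16}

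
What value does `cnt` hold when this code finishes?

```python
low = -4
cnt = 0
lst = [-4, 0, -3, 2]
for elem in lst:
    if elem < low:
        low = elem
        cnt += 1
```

Let's trace through this code step by step.

Initialize: low = -4
Initialize: cnt = 0
Initialize: lst = [-4, 0, -3, 2]
Entering loop: for elem in lst:

After execution: cnt = 0
0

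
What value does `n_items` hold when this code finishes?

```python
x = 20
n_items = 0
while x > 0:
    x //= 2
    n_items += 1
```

Let's trace through this code step by step.

Initialize: x = 20
Initialize: n_items = 0
Entering loop: while x > 0:

After execution: n_items = 5
5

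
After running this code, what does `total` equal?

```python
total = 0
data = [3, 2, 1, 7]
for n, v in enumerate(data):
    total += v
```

Let's trace through this code step by step.

Initialize: total = 0
Initialize: data = [3, 2, 1, 7]
Entering loop: for n, v in enumerate(data):

After execution: total = 13
13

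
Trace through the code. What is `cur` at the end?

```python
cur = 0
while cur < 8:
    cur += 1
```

Let's trace through this code step by step.

Initialize: cur = 0
Entering loop: while cur < 8:

After execution: cur = 8
8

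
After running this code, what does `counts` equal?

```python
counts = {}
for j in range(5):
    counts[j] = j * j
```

Let's trace through this code step by step.

Initialize: counts = {}
Entering loop: for j in range(5):

After execution: counts = {0: 0, 1: 1, 2: 4, 3: 9, 4: 16}
{0: 0, 1: 1, 2: 4, 3: 9, 4: 16}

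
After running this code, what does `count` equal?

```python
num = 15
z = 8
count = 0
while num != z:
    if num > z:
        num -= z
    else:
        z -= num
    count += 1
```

Let's trace through this code step by step.

Initialize: num = 15
Initialize: z = 8
Initialize: count = 0
Entering loop: while num != z:

After execution: count = 8
8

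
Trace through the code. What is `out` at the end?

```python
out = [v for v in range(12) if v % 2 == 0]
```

Let's trace through this code step by step.

Initialize: out = [v for v in range(12) if v % 2 == 0]

After execution: out = [0, 2, 4, 6, 8, 10]
[0, 2, 4, 6, 8, 10]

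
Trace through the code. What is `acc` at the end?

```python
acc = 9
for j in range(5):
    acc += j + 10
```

Let's trace through this code step by step.

Initialize: acc = 9
Entering loop: for j in range(5):

After execution: acc = 69
69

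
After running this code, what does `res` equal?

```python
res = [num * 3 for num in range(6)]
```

Let's trace through this code step by step.

Initialize: res = [num * 3 for num in range(6)]

After execution: res = [0, 3, 6, 9, 12, 15]
[0, 3, 6, 9, 12, 15]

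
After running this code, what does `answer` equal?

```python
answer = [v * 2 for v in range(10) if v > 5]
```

Let's trace through this code step by step.

Initialize: answer = [v * 2 for v in range(10) if v > 5]

After execution: answer = [12, 14, 16, 18]
[12, 14, 16, 18]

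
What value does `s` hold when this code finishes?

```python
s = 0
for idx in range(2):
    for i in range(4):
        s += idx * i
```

Let's trace through this code step by step.

Initialize: s = 0
Entering loop: for idx in range(2):

After execution: s = 6
6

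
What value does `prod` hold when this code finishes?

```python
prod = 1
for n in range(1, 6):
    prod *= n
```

Let's trace through this code step by step.

Initialize: prod = 1
Entering loop: for n in range(1, 6):

After execution: prod = 120
120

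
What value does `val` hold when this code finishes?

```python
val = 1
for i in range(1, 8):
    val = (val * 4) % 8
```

Let's trace through this code step by step.

Initialize: val = 1
Entering loop: for i in range(1, 8):

After execution: val = 0
0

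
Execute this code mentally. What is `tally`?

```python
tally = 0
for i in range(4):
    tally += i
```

Let's trace through this code step by step.

Initialize: tally = 0
Entering loop: for i in range(4):

After execution: tally = 6
6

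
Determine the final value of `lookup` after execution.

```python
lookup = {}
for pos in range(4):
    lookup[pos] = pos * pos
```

Let's trace through this code step by step.

Initialize: lookup = {}
Entering loop: for pos in range(4):

After execution: lookup = {0: 0, 1: 1, 2: 4, 3: 9}
{0: 0, 1: 1, 2: 4, 3: 9}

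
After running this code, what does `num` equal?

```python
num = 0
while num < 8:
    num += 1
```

Let's trace through this code step by step.

Initialize: num = 0
Entering loop: while num < 8:

After execution: num = 8
8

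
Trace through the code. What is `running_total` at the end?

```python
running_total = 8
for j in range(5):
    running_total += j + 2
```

Let's trace through this code step by step.

Initialize: running_total = 8
Entering loop: for j in range(5):

After execution: running_total = 28
28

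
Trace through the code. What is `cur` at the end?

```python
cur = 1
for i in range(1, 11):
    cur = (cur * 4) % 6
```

Let's trace through this code step by step.

Initialize: cur = 1
Entering loop: for i in range(1, 11):

After execution: cur = 4
4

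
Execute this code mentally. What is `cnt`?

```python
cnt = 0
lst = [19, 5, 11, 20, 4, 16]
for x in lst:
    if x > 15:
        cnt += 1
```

Let's trace through this code step by step.

Initialize: cnt = 0
Initialize: lst = [19, 5, 11, 20, 4, 16]
Entering loop: for x in lst:

After execution: cnt = 3
3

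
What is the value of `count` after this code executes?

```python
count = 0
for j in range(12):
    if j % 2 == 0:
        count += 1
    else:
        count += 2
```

Let's trace through this code step by step.

Initialize: count = 0
Entering loop: for j in range(12):

After execution: count = 18
18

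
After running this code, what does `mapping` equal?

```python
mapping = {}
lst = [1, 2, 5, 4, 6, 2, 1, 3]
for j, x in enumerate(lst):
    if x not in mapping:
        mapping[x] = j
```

Let's trace through this code step by step.

Initialize: mapping = {}
Initialize: lst = [1, 2, 5, 4, 6, 2, 1, 3]
Entering loop: for j, x in enumerate(lst):

After execution: mapping = {1: 0, 2: 1, 5: 2, 4: 3, 6: 4, 3: 7}
{1: 0, 2: 1, 5: 2, 4: 3, 6: 4, 3: 7}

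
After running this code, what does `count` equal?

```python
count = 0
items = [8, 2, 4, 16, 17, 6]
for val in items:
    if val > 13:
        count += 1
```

Let's trace through this code step by step.

Initialize: count = 0
Initialize: items = [8, 2, 4, 16, 17, 6]
Entering loop: for val in items:

After execution: count = 2
2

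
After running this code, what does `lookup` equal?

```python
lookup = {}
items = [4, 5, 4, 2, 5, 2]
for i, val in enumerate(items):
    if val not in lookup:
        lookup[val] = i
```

Let's trace through this code step by step.

Initialize: lookup = {}
Initialize: items = [4, 5, 4, 2, 5, 2]
Entering loop: for i, val in enumerate(items):

After execution: lookup = {4: 0, 5: 1, 2: 3}
{4: 0, 5: 1, 2: 3}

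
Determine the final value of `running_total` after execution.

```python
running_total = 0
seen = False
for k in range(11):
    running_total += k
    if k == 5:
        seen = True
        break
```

Let's trace through this code step by step.

Initialize: running_total = 0
Initialize: seen = False
Entering loop: for k in range(11):

After execution: running_total = 15
15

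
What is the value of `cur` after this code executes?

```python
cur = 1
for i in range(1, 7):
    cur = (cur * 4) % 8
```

Let's trace through this code step by step.

Initialize: cur = 1
Entering loop: for i in range(1, 7):

After execution: cur = 0
0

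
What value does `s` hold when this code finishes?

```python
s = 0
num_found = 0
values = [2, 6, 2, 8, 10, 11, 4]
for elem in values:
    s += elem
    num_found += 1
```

Let's trace through this code step by step.

Initialize: s = 0
Initialize: num_found = 0
Initialize: values = [2, 6, 2, 8, 10, 11, 4]
Entering loop: for elem in values:

After execution: s = 43
43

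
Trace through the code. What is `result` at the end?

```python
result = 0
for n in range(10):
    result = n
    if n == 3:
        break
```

Let's trace through this code step by step.

Initialize: result = 0
Entering loop: for n in range(10):

After execution: result = 3
3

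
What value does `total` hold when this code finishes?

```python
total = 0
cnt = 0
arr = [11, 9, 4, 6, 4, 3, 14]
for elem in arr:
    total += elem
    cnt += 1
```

Let's trace through this code step by step.

Initialize: total = 0
Initialize: cnt = 0
Initialize: arr = [11, 9, 4, 6, 4, 3, 14]
Entering loop: for elem in arr:

After execution: total = 51
51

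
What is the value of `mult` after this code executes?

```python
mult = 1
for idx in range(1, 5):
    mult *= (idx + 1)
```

Let's trace through this code step by step.

Initialize: mult = 1
Entering loop: for idx in range(1, 5):

After execution: mult = 120
120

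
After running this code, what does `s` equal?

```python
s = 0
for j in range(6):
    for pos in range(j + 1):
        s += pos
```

Let's trace through this code step by step.

Initialize: s = 0
Entering loop: for j in range(6):

After execution: s = 35
35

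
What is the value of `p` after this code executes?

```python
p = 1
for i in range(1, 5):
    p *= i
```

Let's trace through this code step by step.

Initialize: p = 1
Entering loop: for i in range(1, 5):

After execution: p = 24
24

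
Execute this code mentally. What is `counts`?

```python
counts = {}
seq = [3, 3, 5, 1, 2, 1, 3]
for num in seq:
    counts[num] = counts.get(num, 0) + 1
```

Let's trace through this code step by step.

Initialize: counts = {}
Initialize: seq = [3, 3, 5, 1, 2, 1, 3]
Entering loop: for num in seq:

After execution: counts = {3: 3, 5: 1, 1: 2, 2: 1}
{3: 3, 5: 1, 1: 2, 2: 1}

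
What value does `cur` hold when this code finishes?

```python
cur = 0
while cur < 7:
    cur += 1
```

Let's trace through this code step by step.

Initialize: cur = 0
Entering loop: while cur < 7:

After execution: cur = 7
7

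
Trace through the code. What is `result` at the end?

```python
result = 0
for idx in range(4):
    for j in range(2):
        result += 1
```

Let's trace through this code step by step.

Initialize: result = 0
Entering loop: for idx in range(4):

After execution: result = 8
8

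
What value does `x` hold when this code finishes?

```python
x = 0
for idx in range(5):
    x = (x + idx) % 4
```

Let's trace through this code step by step.

Initialize: x = 0
Entering loop: for idx in range(5):

After execution: x = 2
2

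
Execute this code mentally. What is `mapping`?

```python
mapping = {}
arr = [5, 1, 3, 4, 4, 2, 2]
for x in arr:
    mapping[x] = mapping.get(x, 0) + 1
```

Let's trace through this code step by step.

Initialize: mapping = {}
Initialize: arr = [5, 1, 3, 4, 4, 2, 2]
Entering loop: for x in arr:

After execution: mapping = {5: 1, 1: 1, 3: 1, 4: 2, 2: 2}
{5: 1, 1: 1, 3: 1, 4: 2, 2: 2}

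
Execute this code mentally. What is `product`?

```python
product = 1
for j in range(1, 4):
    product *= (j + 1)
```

Let's trace through this code step by step.

Initialize: product = 1
Entering loop: for j in range(1, 4):

After execution: product = 24
24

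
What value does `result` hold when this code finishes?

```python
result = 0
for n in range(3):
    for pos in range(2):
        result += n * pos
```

Let's trace through this code step by step.

Initialize: result = 0
Entering loop: for n in range(3):

After execution: result = 3
3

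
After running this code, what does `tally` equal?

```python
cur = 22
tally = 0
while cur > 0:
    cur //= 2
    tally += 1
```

Let's trace through this code step by step.

Initialize: cur = 22
Initialize: tally = 0
Entering loop: while cur > 0:

After execution: tally = 5
5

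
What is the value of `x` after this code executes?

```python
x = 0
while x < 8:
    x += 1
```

Let's trace through this code step by step.

Initialize: x = 0
Entering loop: while x < 8:

After execution: x = 8
8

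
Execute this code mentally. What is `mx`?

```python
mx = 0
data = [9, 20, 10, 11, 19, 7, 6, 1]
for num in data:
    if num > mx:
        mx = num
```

Let's trace through this code step by step.

Initialize: mx = 0
Initialize: data = [9, 20, 10, 11, 19, 7, 6, 1]
Entering loop: for num in data:

After execution: mx = 20
20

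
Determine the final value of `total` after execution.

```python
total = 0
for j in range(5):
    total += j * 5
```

Let's trace through this code step by step.

Initialize: total = 0
Entering loop: for j in range(5):

After execution: total = 50
50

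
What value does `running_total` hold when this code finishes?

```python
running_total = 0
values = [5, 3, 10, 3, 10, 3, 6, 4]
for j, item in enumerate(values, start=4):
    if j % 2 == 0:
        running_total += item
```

Let's trace through this code step by step.

Initialize: running_total = 0
Initialize: values = [5, 3, 10, 3, 10, 3, 6, 4]
Entering loop: for j, item in enumerate(values, start=4):

After execution: running_total = 31
31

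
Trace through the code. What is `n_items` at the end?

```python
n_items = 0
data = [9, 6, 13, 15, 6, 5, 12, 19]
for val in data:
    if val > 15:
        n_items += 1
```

Let's trace through this code step by step.

Initialize: n_items = 0
Initialize: data = [9, 6, 13, 15, 6, 5, 12, 19]
Entering loop: for val in data:

After execution: n_items = 1
1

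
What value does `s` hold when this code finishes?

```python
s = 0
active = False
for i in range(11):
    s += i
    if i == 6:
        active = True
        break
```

Let's trace through this code step by step.

Initialize: s = 0
Initialize: active = False
Entering loop: for i in range(11):

After execution: s = 21
21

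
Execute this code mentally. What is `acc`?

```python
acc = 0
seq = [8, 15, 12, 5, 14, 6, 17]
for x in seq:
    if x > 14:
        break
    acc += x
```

Let's trace through this code step by step.

Initialize: acc = 0
Initialize: seq = [8, 15, 12, 5, 14, 6, 17]
Entering loop: for x in seq:

After execution: acc = 8
8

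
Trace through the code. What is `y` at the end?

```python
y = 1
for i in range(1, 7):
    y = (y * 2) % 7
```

Let's trace through this code step by step.

Initialize: y = 1
Entering loop: for i in range(1, 7):

After execution: y = 1
1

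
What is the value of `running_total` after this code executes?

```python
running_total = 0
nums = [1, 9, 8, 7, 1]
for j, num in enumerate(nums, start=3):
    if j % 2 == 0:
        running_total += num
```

Let's trace through this code step by step.

Initialize: running_total = 0
Initialize: nums = [1, 9, 8, 7, 1]
Entering loop: for j, num in enumerate(nums, start=3):

After execution: running_total = 16
16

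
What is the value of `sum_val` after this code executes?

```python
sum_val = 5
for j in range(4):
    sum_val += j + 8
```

Let's trace through this code step by step.

Initialize: sum_val = 5
Entering loop: for j in range(4):

After execution: sum_val = 43
43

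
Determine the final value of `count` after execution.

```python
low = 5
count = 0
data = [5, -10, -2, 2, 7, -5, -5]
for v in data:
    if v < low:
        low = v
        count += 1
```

Let's trace through this code step by step.

Initialize: low = 5
Initialize: count = 0
Initialize: data = [5, -10, -2, 2, 7, -5, -5]
Entering loop: for v in data:

After execution: count = 1
1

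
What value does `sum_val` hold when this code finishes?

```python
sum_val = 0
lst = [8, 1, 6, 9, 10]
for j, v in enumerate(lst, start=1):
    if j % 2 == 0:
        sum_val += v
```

Let's trace through this code step by step.

Initialize: sum_val = 0
Initialize: lst = [8, 1, 6, 9, 10]
Entering loop: for j, v in enumerate(lst, start=1):

After execution: sum_val = 10
10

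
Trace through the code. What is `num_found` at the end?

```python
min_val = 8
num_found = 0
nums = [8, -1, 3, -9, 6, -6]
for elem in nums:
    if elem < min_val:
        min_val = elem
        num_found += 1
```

Let's trace through this code step by step.

Initialize: min_val = 8
Initialize: num_found = 0
Initialize: nums = [8, -1, 3, -9, 6, -6]
Entering loop: for elem in nums:

After execution: num_found = 2
2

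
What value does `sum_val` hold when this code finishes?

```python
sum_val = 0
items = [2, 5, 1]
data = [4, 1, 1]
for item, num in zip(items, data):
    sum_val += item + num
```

Let's trace through this code step by step.

Initialize: sum_val = 0
Initialize: items = [2, 5, 1]
Initialize: data = [4, 1, 1]
Entering loop: for item, num in zip(items, data):

After execution: sum_val = 14
14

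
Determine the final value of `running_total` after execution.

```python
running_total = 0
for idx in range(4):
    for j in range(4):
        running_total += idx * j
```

Let's trace through this code step by step.

Initialize: running_total = 0
Entering loop: for idx in range(4):

After execution: running_total = 36
36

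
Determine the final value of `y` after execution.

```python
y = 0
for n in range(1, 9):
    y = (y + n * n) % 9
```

Let's trace through this code step by step.

Initialize: y = 0
Entering loop: for n in range(1, 9):

After execution: y = 6
6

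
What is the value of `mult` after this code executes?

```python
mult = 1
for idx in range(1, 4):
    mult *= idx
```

Let's trace through this code step by step.

Initialize: mult = 1
Entering loop: for idx in range(1, 4):

After execution: mult = 6
6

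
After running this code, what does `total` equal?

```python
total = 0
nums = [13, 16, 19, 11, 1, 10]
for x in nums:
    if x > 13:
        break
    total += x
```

Let's trace through this code step by step.

Initialize: total = 0
Initialize: nums = [13, 16, 19, 11, 1, 10]
Entering loop: for x in nums:

After execution: total = 13
13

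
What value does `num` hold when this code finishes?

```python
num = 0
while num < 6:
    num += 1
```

Let's trace through this code step by step.

Initialize: num = 0
Entering loop: while num < 6:

After execution: num = 6
6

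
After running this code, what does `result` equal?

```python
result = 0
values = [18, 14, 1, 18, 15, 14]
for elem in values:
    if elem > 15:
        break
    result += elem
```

Let's trace through this code step by step.

Initialize: result = 0
Initialize: values = [18, 14, 1, 18, 15, 14]
Entering loop: for elem in values:

After execution: result = 0
0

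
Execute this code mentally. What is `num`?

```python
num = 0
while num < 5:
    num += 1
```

Let's trace through this code step by step.

Initialize: num = 0
Entering loop: while num < 5:

After execution: num = 5
5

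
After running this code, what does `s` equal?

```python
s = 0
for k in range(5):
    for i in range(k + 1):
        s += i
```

Let's trace through this code step by step.

Initialize: s = 0
Entering loop: for k in range(5):

After execution: s = 20
20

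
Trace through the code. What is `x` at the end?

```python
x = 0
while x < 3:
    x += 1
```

Let's trace through this code step by step.

Initialize: x = 0
Entering loop: while x < 3:

After execution: x = 3
3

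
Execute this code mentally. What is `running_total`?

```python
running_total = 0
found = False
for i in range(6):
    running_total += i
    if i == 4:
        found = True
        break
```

Let's trace through this code step by step.

Initialize: running_total = 0
Initialize: found = False
Entering loop: for i in range(6):

After execution: running_total = 10
10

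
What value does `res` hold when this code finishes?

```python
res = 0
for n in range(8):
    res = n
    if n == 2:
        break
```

Let's trace through this code step by step.

Initialize: res = 0
Entering loop: for n in range(8):

After execution: res = 2
2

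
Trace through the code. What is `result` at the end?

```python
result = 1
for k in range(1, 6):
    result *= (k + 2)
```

Let's trace through this code step by step.

Initialize: result = 1
Entering loop: for k in range(1, 6):

After execution: result = 2520
2520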